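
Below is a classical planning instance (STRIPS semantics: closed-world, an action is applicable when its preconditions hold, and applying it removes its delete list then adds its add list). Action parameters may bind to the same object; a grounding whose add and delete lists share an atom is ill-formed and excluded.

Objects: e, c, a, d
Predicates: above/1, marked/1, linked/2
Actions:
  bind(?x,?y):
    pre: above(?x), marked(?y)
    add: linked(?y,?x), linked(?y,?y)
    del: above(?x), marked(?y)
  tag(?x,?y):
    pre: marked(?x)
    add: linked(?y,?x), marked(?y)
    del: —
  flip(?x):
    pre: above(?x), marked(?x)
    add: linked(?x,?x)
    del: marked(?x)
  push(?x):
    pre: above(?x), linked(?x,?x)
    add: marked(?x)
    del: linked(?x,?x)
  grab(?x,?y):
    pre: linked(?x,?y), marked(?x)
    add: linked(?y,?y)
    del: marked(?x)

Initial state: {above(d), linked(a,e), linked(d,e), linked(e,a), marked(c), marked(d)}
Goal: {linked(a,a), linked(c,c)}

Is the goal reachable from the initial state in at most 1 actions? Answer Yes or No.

No

1. bind(d,c)  →  {linked(a,e), linked(c,c), linked(c,d), linked(d,e), linked(e,a), marked(d)}
2. tag(d,e)  →  {linked(a,e), linked(c,c), linked(c,d), linked(d,e), linked(e,a), linked(e,d), marked(d), marked(e)}
3. grab(e,a)  →  {linked(a,a), linked(a,e), linked(c,c), linked(c,d), linked(d,e), linked(e,a), linked(e,d), marked(d)}
optimal plan length = 3; 3 > 1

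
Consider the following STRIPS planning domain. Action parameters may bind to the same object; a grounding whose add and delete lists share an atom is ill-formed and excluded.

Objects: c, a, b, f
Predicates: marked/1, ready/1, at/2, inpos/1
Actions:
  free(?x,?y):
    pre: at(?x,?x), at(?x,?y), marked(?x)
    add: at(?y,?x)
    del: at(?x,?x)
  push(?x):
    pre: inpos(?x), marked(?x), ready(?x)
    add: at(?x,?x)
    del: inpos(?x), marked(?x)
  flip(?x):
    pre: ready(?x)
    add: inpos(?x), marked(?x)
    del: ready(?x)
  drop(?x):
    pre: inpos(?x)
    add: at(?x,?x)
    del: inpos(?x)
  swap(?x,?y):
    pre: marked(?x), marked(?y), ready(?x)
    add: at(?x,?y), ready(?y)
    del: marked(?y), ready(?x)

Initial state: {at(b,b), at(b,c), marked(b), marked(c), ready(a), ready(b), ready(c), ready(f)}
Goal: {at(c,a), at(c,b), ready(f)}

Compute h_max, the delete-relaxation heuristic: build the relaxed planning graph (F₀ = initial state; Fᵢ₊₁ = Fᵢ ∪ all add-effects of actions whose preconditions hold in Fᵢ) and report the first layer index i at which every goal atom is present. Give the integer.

F0 = init (8 atoms)
F1 = F0 ∪ {at(c,b), inpos(a), inpos(b), inpos(c), inpos(f), marked(a), marked(f)}  (15 atoms)
F2 = F1 ∪ {at(a,a), at(a,b), at(a,c), at(a,f), at(b,a), at(b,f), at(c,a), at(c,c), at(c,f), at(f,a), at(f,b), at(f,c), at(f,f)}  (28 atoms)
goal ⊆ F2  ⇒  h_max = 2

2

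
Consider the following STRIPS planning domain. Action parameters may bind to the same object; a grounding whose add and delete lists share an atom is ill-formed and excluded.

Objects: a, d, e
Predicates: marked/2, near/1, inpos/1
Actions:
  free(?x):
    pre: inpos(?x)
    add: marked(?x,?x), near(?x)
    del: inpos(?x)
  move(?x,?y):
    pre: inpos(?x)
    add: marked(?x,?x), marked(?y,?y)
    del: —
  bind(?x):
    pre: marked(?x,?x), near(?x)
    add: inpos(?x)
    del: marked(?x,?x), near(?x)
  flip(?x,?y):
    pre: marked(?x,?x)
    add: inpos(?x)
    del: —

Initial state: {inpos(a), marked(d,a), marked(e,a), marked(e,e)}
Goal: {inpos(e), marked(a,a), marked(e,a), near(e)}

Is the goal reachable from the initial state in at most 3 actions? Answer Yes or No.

No

1. free(a)  →  {marked(a,a), marked(d,a), marked(e,a), marked(e,e), near(a)}
2. flip(e,a)  →  {inpos(e), marked(a,a), marked(d,a), marked(e,a), marked(e,e), near(a)}
3. free(e)  →  {marked(a,a), marked(d,a), marked(e,a), marked(e,e), near(a), near(e)}
4. flip(e,a)  →  {inpos(e), marked(a,a), marked(d,a), marked(e,a), marked(e,e), near(a), near(e)}
optimal plan length = 4; 4 > 3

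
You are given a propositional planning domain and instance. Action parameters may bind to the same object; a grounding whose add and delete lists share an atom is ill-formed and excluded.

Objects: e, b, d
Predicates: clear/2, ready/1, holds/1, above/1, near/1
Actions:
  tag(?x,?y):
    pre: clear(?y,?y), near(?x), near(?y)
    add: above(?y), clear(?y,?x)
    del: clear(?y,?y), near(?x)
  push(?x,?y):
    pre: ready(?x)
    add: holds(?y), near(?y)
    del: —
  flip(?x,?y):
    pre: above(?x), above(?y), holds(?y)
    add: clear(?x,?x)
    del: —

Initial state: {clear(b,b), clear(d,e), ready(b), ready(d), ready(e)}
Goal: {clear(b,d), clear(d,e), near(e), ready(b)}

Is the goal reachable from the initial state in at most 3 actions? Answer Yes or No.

1. push(e,e)  →  {clear(b,b), clear(d,e), holds(e), near(e), ready(b), ready(d), ready(e)}
2. push(e,b)  →  {clear(b,b), clear(d,e), holds(b), holds(e), near(b), near(e), ready(b), ready(d), ready(e)}
3. push(e,d)  →  {clear(b,b), clear(d,e), holds(b), holds(d), holds(e), near(b), near(d), near(e), ready(b), ready(d), ready(e)}
4. tag(d,b)  →  {above(b), clear(b,d), clear(d,e), holds(b), holds(d), holds(e), near(b), near(e), ready(b), ready(d), ready(e)}
optimal plan length = 4; 4 > 3

No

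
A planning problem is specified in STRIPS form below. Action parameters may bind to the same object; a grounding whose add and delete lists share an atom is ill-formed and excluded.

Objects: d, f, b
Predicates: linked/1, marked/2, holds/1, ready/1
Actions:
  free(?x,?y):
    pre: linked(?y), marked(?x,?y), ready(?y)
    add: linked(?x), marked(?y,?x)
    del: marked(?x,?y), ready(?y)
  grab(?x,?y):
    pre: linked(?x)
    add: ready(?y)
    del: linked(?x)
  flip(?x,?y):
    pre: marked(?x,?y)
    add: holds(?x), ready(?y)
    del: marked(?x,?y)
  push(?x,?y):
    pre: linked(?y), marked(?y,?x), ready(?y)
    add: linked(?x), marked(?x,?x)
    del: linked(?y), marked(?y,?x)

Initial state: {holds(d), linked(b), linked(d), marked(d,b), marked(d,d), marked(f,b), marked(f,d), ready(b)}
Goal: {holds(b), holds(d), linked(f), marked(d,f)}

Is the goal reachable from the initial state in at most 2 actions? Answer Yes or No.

No

1. free(d,b)  →  {holds(d), linked(b), linked(d), marked(b,d), marked(d,d), marked(f,b), marked(f,d)}
2. flip(b,d)  →  {holds(b), holds(d), linked(b), linked(d), marked(d,d), marked(f,b), marked(f,d), ready(d)}
3. free(f,d)  →  {holds(b), holds(d), linked(b), linked(d), linked(f), marked(d,d), marked(d,f), marked(f,b)}
optimal plan length = 3; 3 > 2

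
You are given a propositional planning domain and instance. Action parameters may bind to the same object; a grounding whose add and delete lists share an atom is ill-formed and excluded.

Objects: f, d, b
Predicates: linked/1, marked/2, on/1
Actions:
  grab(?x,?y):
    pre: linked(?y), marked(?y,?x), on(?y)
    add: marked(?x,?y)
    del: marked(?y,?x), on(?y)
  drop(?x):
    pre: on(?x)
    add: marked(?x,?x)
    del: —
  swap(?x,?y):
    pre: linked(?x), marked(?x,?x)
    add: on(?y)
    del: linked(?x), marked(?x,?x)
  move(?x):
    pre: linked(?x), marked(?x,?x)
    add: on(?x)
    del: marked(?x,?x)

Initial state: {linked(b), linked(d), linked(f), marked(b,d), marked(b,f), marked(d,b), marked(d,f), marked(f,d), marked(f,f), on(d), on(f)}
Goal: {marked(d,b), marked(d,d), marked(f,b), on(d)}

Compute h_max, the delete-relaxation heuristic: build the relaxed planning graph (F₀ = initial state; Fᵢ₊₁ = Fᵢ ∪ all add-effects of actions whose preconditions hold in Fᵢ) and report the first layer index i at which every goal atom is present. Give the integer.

2

F0 = init (11 atoms)
F1 = F0 ∪ {marked(d,d), on(b)}  (13 atoms)
F2 = F1 ∪ {marked(b,b), marked(f,b)}  (15 atoms)
goal ⊆ F2  ⇒  h_max = 2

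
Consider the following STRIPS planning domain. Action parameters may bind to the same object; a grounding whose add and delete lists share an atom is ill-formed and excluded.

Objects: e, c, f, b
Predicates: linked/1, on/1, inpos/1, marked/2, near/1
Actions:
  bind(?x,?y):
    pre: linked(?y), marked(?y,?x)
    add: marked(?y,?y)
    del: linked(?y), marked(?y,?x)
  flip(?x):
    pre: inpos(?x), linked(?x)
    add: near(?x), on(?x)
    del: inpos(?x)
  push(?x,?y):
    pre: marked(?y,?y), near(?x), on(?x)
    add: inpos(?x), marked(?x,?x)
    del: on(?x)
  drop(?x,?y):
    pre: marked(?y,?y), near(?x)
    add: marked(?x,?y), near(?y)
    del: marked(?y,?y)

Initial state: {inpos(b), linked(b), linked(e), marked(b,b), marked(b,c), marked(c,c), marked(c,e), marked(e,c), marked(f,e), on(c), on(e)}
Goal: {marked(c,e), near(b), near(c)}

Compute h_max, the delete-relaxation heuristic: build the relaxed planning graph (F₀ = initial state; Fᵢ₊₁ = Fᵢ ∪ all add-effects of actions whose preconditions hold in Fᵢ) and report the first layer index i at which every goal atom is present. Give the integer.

F0 = init (11 atoms)
F1 = F0 ∪ {marked(e,e), near(b), on(b)}  (14 atoms)
F2 = F1 ∪ {marked(b,e), near(c), near(e)}  (17 atoms)
goal ⊆ F2  ⇒  h_max = 2

2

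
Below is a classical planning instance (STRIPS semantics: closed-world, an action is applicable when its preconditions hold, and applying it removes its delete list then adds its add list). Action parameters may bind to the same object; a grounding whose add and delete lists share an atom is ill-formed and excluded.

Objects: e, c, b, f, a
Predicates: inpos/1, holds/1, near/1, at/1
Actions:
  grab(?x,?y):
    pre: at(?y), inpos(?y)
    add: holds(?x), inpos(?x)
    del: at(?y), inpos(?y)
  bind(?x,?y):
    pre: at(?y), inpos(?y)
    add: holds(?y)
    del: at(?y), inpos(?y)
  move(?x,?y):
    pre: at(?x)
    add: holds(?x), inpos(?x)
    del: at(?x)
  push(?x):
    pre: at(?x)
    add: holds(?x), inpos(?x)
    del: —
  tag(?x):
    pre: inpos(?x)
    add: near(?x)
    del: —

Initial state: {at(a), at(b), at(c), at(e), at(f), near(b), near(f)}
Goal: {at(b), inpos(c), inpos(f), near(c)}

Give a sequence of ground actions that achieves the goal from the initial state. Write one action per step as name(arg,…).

1. move(c,e)  →  {at(a), at(b), at(e), at(f), holds(c), inpos(c), near(b), near(f)}
2. move(f,e)  →  {at(a), at(b), at(e), holds(c), holds(f), inpos(c), inpos(f), near(b), near(f)}
3. tag(c)  →  {at(a), at(b), at(e), holds(c), holds(f), inpos(c), inpos(f), near(b), near(c), near(f)}

move(c,e); move(f,e); tag(c)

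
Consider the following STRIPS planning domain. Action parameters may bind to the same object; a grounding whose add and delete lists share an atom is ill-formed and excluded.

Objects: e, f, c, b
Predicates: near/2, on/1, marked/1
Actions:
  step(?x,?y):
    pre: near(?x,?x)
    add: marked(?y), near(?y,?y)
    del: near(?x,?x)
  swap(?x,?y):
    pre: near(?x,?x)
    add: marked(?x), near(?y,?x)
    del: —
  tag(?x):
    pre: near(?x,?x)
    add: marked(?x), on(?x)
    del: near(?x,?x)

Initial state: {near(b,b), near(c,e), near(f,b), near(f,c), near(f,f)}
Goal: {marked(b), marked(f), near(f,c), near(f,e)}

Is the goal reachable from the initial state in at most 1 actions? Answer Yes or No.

1. step(f,e)  →  {marked(e), near(b,b), near(c,e), near(e,e), near(f,b), near(f,c)}
2. step(b,f)  →  {marked(e), marked(f), near(c,e), near(e,e), near(f,b), near(f,c), near(f,f)}
3. step(f,b)  →  {marked(b), marked(e), marked(f), near(b,b), near(c,e), near(e,e), near(f,b), near(f,c)}
4. swap(e,f)  →  {marked(b), marked(e), marked(f), near(b,b), near(c,e), near(e,e), near(f,b), near(f,c), near(f,e)}
optimal plan length = 4; 4 > 1

No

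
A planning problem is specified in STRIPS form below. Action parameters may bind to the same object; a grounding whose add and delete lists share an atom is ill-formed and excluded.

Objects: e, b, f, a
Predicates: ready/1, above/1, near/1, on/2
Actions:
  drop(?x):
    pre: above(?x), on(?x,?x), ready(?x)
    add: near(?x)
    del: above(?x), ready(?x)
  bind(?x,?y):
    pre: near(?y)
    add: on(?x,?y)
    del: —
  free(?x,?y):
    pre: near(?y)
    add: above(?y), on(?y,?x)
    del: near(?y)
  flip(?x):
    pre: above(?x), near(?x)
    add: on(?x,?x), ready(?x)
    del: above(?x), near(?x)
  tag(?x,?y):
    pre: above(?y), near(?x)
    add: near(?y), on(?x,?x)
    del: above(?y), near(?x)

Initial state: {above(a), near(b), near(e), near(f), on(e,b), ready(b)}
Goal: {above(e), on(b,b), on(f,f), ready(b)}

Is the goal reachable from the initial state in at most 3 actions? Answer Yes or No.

1. bind(b,b)  →  {above(a), near(b), near(e), near(f), on(b,b), on(e,b), ready(b)}
2. bind(f,f)  →  {above(a), near(b), near(e), near(f), on(b,b), on(e,b), on(f,f), ready(b)}
3. free(e,e)  →  {above(a), above(e), near(b), near(f), on(b,b), on(e,b), on(e,e), on(f,f), ready(b)}
optimal plan length = 3; 3 ≤ 3

Yes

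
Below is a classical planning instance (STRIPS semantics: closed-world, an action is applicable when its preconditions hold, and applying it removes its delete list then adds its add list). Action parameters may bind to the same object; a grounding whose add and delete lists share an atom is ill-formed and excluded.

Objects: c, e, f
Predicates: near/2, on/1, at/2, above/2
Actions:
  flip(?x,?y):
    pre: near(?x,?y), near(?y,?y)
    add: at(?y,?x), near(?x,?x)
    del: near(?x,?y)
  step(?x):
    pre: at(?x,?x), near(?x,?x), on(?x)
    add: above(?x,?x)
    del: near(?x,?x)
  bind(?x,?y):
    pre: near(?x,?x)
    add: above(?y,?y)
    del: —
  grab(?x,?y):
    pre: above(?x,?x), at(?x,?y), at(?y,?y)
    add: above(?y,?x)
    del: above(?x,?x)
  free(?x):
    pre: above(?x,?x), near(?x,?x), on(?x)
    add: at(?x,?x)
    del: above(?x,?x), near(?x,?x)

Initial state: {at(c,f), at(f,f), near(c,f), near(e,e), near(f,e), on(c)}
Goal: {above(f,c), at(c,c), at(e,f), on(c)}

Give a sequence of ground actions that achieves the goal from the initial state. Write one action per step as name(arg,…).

1. flip(f,e)  →  {at(c,f), at(e,f), at(f,f), near(c,f), near(e,e), near(f,f), on(c)}
2. flip(c,f)  →  {at(c,f), at(e,f), at(f,c), at(f,f), near(c,c), near(e,e), near(f,f), on(c)}
3. bind(c,c)  →  {above(c,c), at(c,f), at(e,f), at(f,c), at(f,f), near(c,c), near(e,e), near(f,f), on(c)}
4. grab(c,f)  →  {above(f,c), at(c,f), at(e,f), at(f,c), at(f,f), near(c,c), near(e,e), near(f,f), on(c)}
5. bind(c,c)  →  {above(c,c), above(f,c), at(c,f), at(e,f), at(f,c), at(f,f), near(c,c), near(e,e), near(f,f), on(c)}
6. free(c)  →  {above(f,c), at(c,c), at(c,f), at(e,f), at(f,c), at(f,f), near(e,e), near(f,f), on(c)}

flip(f,e); flip(c,f); bind(c,c); grab(c,f); bind(c,c); free(c)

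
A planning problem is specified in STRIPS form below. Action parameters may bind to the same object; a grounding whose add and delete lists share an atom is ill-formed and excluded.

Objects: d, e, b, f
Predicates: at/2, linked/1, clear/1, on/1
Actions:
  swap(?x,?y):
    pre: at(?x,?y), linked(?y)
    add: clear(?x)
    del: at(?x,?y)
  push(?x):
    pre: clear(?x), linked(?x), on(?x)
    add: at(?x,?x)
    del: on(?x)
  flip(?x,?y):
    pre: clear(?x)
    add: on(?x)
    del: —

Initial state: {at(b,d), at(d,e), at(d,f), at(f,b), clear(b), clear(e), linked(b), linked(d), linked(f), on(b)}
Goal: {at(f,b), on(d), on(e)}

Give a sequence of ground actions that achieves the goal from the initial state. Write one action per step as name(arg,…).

swap(d,f); flip(d,d); flip(e,d)

1. swap(d,f)  →  {at(b,d), at(d,e), at(f,b), clear(b), clear(d), clear(e), linked(b), linked(d), linked(f), on(b)}
2. flip(d,d)  →  {at(b,d), at(d,e), at(f,b), clear(b), clear(d), clear(e), linked(b), linked(d), linked(f), on(b), on(d)}
3. flip(e,d)  →  {at(b,d), at(d,e), at(f,b), clear(b), clear(d), clear(e), linked(b), linked(d), linked(f), on(b), on(d), on(e)}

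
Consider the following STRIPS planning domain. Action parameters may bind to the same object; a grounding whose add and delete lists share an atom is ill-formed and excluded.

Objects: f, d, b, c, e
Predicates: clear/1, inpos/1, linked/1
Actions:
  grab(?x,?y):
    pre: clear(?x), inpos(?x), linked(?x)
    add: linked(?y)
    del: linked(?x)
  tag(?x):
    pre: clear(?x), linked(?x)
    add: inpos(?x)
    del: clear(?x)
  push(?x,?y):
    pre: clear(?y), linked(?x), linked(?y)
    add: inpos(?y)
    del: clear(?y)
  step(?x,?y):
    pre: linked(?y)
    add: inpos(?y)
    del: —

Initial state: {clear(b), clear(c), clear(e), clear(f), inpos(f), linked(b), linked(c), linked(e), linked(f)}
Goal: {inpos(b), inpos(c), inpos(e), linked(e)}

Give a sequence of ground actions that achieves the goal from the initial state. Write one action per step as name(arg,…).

1. tag(b)  →  {clear(c), clear(e), clear(f), inpos(b), inpos(f), linked(b), linked(c), linked(e), linked(f)}
2. tag(c)  →  {clear(e), clear(f), inpos(b), inpos(c), inpos(f), linked(b), linked(c), linked(e), linked(f)}
3. tag(e)  →  {clear(f), inpos(b), inpos(c), inpos(e), inpos(f), linked(b), linked(c), linked(e), linked(f)}

tag(b); tag(c); tag(e)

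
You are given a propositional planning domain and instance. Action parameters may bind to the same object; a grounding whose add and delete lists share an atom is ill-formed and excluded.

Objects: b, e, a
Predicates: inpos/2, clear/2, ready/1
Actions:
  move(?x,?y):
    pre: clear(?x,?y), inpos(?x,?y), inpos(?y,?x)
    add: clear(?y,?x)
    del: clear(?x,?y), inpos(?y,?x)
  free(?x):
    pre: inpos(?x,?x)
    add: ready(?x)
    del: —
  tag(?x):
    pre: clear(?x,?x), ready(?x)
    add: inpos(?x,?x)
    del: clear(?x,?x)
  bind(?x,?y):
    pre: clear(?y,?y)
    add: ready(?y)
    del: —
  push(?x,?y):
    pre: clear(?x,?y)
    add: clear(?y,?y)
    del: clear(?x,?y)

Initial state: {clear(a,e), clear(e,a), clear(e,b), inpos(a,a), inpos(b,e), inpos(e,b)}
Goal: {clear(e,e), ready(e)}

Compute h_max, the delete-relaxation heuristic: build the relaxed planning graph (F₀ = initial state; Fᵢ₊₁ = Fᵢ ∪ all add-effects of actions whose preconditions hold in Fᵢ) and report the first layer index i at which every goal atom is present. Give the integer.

F0 = init (6 atoms)
F1 = F0 ∪ {clear(a,a), clear(b,b), clear(b,e), clear(e,e), ready(a)}  (11 atoms)
F2 = F1 ∪ {ready(b), ready(e)}  (13 atoms)
goal ⊆ F2  ⇒  h_max = 2

2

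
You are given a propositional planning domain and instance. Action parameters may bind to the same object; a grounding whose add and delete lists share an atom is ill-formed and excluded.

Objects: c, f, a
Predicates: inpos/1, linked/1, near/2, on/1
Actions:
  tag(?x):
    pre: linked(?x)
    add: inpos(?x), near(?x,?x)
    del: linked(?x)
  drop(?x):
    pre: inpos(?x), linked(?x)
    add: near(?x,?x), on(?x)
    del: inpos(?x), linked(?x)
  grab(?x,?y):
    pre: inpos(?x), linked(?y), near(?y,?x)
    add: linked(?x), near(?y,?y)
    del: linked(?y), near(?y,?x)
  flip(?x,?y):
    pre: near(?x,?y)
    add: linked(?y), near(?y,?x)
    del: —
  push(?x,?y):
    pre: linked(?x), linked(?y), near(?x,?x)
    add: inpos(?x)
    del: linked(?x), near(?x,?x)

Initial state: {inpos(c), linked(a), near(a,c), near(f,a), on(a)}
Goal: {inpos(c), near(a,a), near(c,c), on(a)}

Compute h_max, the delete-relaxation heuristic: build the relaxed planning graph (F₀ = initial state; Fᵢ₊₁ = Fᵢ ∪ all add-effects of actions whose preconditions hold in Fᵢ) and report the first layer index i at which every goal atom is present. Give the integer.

2

F0 = init (5 atoms)
F1 = F0 ∪ {inpos(a), linked(c), near(a,a), near(a,f), near(c,a)}  (10 atoms)
F2 = F1 ∪ {linked(f), near(c,c), on(c)}  (13 atoms)
goal ⊆ F2  ⇒  h_max = 2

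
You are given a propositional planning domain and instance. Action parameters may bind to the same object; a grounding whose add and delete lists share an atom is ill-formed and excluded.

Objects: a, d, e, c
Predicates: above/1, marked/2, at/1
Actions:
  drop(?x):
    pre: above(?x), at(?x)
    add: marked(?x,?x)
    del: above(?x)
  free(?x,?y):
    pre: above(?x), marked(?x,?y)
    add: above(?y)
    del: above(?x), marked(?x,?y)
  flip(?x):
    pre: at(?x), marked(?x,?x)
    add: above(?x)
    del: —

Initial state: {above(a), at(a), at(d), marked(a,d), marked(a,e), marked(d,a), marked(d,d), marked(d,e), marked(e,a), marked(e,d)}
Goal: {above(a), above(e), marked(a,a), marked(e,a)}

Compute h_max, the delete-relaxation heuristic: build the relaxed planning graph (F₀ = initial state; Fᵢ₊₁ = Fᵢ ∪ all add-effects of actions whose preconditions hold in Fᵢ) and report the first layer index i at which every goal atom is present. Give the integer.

F0 = init (10 atoms)
F1 = F0 ∪ {above(d), above(e), marked(a,a)}  (13 atoms)
goal ⊆ F1  ⇒  h_max = 1

1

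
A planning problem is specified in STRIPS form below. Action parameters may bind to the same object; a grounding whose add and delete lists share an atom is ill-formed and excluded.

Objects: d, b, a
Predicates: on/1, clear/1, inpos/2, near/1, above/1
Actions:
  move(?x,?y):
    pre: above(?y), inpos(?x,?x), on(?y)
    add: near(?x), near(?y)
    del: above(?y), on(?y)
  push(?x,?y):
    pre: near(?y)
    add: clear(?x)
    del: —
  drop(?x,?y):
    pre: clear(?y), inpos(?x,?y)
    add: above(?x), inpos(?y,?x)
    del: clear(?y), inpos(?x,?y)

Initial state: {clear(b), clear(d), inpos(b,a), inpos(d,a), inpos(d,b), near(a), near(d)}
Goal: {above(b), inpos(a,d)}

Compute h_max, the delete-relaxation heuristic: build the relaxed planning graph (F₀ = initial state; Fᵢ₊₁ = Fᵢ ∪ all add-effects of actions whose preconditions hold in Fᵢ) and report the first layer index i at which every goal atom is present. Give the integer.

F0 = init (7 atoms)
F1 = F0 ∪ {above(d), clear(a), inpos(b,d)}  (10 atoms)
F2 = F1 ∪ {above(b), inpos(a,b), inpos(a,d)}  (13 atoms)
goal ⊆ F2  ⇒  h_max = 2

2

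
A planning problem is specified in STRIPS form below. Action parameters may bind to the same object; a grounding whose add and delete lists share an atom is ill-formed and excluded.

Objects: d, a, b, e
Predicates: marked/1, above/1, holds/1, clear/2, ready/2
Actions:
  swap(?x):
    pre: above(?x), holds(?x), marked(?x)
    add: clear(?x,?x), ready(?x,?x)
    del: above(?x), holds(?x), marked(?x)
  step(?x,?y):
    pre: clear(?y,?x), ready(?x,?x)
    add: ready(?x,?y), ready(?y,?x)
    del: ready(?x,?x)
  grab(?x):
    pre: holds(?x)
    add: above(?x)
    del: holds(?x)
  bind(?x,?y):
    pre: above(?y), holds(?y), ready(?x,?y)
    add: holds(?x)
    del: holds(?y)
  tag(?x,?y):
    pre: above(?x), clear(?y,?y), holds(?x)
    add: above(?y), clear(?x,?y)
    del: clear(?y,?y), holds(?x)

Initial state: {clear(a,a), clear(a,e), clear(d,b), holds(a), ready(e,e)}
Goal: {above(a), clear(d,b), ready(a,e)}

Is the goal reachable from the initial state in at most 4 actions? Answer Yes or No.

1. step(e,a)  →  {clear(a,a), clear(a,e), clear(d,b), holds(a), ready(a,e), ready(e,a)}
2. grab(a)  →  {above(a), clear(a,a), clear(a,e), clear(d,b), ready(a,e), ready(e,a)}
optimal plan length = 2; 2 ≤ 4

Yes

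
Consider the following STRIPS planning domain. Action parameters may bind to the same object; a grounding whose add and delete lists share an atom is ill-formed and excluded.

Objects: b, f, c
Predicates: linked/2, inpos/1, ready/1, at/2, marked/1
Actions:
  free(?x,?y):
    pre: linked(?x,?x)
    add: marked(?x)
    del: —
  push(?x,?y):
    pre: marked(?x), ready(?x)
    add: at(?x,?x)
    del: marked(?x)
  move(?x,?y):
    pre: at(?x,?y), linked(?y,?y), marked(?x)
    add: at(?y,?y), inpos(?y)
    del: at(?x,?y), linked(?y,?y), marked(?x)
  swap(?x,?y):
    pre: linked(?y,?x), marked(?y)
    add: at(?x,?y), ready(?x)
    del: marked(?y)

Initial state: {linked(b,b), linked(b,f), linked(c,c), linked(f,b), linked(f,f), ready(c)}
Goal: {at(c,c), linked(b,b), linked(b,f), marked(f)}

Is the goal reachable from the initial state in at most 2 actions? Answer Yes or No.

No

1. free(f,b)  →  {linked(b,b), linked(b,f), linked(c,c), linked(f,b), linked(f,f), marked(f), ready(c)}
2. free(c,b)  →  {linked(b,b), linked(b,f), linked(c,c), linked(f,b), linked(f,f), marked(c), marked(f), ready(c)}
3. push(c,b)  →  {at(c,c), linked(b,b), linked(b,f), linked(c,c), linked(f,b), linked(f,f), marked(f), ready(c)}
optimal plan length = 3; 3 > 2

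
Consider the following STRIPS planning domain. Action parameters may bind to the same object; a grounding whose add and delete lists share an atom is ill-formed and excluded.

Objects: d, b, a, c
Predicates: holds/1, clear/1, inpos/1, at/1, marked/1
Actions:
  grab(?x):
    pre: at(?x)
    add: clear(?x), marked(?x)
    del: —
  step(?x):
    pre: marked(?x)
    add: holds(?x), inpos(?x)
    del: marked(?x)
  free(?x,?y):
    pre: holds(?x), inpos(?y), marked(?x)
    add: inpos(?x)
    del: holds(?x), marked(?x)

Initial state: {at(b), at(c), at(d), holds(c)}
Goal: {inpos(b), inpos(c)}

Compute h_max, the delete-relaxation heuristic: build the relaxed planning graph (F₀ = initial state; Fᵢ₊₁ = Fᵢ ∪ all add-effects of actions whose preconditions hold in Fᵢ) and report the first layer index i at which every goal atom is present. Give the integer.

F0 = init (4 atoms)
F1 = F0 ∪ {clear(b), clear(c), clear(d), marked(b), marked(c), marked(d)}  (10 atoms)
F2 = F1 ∪ {holds(b), holds(d), inpos(b), inpos(c), inpos(d)}  (15 atoms)
goal ⊆ F2  ⇒  h_max = 2

2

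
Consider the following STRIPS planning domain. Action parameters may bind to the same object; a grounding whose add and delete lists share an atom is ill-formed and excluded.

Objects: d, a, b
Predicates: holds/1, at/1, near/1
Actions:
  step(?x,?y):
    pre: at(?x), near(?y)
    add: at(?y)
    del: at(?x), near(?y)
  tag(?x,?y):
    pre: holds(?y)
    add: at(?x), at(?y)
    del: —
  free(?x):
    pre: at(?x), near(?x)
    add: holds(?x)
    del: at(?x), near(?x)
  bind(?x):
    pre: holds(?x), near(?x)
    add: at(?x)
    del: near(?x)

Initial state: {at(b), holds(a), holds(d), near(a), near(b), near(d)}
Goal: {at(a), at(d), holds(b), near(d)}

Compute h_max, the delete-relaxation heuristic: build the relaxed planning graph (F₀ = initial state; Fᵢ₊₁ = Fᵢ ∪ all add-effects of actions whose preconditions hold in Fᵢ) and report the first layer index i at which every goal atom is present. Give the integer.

1

F0 = init (6 atoms)
F1 = F0 ∪ {at(a), at(d), holds(b)}  (9 atoms)
goal ⊆ F1  ⇒  h_max = 1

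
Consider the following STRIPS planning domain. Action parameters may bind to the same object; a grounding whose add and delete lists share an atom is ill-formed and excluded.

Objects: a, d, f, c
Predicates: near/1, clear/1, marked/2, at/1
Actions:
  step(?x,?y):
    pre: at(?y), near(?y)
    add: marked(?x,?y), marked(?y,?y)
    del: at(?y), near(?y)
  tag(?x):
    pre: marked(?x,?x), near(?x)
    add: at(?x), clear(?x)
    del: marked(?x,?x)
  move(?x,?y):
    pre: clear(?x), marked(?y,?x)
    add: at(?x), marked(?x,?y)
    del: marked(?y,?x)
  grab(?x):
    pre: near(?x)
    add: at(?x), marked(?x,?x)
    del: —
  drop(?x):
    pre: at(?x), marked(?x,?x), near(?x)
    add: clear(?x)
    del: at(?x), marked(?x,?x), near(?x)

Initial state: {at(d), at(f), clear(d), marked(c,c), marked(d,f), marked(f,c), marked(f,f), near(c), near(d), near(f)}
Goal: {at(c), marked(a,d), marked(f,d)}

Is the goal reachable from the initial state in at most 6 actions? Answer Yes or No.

Yes

1. step(a,d)  →  {at(f), clear(d), marked(a,d), marked(c,c), marked(d,d), marked(d,f), marked(f,c), marked(f,f), near(c), near(f)}
2. tag(f)  →  {at(f), clear(d), clear(f), marked(a,d), marked(c,c), marked(d,d), marked(d,f), marked(f,c), near(c), near(f)}
3. tag(c)  →  {at(c), at(f), clear(c), clear(d), clear(f), marked(a,d), marked(d,d), marked(d,f), marked(f,c), near(c), near(f)}
4. move(f,d)  →  {at(c), at(f), clear(c), clear(d), clear(f), marked(a,d), marked(d,d), marked(f,c), marked(f,d), near(c), near(f)}
optimal plan length = 4; 4 ≤ 6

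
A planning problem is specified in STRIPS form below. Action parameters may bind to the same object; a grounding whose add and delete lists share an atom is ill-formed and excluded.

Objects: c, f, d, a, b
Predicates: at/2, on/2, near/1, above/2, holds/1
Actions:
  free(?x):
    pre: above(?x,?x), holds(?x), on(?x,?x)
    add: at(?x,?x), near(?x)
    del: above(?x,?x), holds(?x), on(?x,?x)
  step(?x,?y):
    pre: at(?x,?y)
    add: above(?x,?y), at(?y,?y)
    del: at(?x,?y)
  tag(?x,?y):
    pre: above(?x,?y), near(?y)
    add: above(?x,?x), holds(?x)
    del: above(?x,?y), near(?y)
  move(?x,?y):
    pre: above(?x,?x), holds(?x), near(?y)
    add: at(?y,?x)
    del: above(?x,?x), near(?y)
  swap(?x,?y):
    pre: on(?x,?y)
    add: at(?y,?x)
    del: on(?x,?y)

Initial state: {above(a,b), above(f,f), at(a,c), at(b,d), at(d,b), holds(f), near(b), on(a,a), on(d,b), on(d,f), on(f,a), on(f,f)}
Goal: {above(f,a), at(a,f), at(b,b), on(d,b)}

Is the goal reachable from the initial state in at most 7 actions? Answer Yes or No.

Yes

1. free(f)  →  {above(a,b), at(a,c), at(b,d), at(d,b), at(f,f), near(b), near(f), on(a,a), on(d,b), on(d,f), on(f,a)}
2. step(d,b)  →  {above(a,b), above(d,b), at(a,c), at(b,b), at(b,d), at(f,f), near(b), near(f), on(a,a), on(d,b), on(d,f), on(f,a)}
3. tag(a,b)  →  {above(a,a), above(d,b), at(a,c), at(b,b), at(b,d), at(f,f), holds(a), near(f), on(a,a), on(d,b), on(d,f), on(f,a)}
4. move(a,f)  →  {above(d,b), at(a,c), at(b,b), at(b,d), at(f,a), at(f,f), holds(a), on(a,a), on(d,b), on(d,f), on(f,a)}
5. step(f,a)  →  {above(d,b), above(f,a), at(a,a), at(a,c), at(b,b), at(b,d), at(f,f), holds(a), on(a,a), on(d,b), on(d,f), on(f,a)}
6. swap(f,a)  →  {above(d,b), above(f,a), at(a,a), at(a,c), at(a,f), at(b,b), at(b,d), at(f,f), holds(a), on(a,a), on(d,b), on(d,f)}
optimal plan length = 6; 6 ≤ 7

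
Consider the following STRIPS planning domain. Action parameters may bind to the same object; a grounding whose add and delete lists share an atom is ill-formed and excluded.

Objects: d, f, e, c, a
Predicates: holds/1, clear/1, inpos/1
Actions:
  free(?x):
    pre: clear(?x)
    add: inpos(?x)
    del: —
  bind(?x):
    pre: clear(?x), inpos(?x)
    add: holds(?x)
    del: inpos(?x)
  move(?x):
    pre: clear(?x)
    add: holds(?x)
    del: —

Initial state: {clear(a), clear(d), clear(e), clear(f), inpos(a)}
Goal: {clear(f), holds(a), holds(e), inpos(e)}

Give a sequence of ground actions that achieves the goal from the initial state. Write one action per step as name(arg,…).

free(e); bind(a); move(e)

1. free(e)  →  {clear(a), clear(d), clear(e), clear(f), inpos(a), inpos(e)}
2. bind(a)  →  {clear(a), clear(d), clear(e), clear(f), holds(a), inpos(e)}
3. move(e)  →  {clear(a), clear(d), clear(e), clear(f), holds(a), holds(e), inpos(e)}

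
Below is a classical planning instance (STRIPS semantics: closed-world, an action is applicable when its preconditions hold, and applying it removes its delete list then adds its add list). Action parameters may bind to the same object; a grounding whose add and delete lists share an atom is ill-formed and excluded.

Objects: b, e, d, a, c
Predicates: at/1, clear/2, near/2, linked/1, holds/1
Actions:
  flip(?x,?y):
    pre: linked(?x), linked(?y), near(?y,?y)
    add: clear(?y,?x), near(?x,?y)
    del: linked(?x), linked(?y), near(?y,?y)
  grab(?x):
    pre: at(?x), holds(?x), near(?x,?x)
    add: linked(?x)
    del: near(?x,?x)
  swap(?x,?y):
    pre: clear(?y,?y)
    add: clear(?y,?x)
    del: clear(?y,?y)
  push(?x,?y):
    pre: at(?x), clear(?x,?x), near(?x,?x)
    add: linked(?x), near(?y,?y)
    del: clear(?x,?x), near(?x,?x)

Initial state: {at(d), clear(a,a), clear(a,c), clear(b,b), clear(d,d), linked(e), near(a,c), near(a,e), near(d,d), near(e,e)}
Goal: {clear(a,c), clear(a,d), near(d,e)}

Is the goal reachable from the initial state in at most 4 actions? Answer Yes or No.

Yes

1. swap(d,a)  →  {at(d), clear(a,c), clear(a,d), clear(b,b), clear(d,d), linked(e), near(a,c), near(a,e), near(d,d), near(e,e)}
2. push(d,b)  →  {at(d), clear(a,c), clear(a,d), clear(b,b), linked(d), linked(e), near(a,c), near(a,e), near(b,b), near(e,e)}
3. flip(d,e)  →  {at(d), clear(a,c), clear(a,d), clear(b,b), clear(e,d), near(a,c), near(a,e), near(b,b), near(d,e)}
optimal plan length = 3; 3 ≤ 4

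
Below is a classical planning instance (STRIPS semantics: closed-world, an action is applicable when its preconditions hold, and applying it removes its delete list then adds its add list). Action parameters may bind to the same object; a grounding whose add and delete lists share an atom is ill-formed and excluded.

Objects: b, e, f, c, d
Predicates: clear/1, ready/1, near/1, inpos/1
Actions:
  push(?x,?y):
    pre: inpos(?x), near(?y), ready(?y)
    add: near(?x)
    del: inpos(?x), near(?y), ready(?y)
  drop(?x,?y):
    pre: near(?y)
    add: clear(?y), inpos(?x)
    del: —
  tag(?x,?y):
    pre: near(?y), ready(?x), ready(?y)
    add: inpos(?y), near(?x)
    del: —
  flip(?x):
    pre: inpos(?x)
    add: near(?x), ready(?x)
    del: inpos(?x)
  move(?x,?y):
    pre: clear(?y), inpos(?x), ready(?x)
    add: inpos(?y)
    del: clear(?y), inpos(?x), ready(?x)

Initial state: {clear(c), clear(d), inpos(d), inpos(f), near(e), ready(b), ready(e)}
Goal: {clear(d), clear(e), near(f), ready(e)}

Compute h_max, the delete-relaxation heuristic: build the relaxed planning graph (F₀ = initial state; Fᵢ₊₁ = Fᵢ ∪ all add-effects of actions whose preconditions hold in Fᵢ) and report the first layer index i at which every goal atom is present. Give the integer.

F0 = init (7 atoms)
F1 = F0 ∪ {clear(e), inpos(b), inpos(c), inpos(e), near(b), near(d), near(f), ready(d), ready(f)}  (16 atoms)
goal ⊆ F1  ⇒  h_max = 1

1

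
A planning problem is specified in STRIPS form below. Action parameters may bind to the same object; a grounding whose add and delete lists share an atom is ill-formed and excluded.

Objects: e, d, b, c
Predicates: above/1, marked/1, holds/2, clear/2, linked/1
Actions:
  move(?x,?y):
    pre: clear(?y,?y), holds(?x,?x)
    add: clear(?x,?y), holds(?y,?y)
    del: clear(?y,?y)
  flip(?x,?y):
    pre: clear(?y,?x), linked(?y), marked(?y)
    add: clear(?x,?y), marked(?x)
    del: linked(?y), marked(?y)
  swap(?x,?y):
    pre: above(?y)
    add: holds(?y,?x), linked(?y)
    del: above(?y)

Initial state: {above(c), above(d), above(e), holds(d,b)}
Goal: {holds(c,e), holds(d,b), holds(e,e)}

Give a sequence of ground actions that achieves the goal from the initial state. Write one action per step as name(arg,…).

swap(e,e); swap(e,c)

1. swap(e,e)  →  {above(c), above(d), holds(d,b), holds(e,e), linked(e)}
2. swap(e,c)  →  {above(d), holds(c,e), holds(d,b), holds(e,e), linked(c), linked(e)}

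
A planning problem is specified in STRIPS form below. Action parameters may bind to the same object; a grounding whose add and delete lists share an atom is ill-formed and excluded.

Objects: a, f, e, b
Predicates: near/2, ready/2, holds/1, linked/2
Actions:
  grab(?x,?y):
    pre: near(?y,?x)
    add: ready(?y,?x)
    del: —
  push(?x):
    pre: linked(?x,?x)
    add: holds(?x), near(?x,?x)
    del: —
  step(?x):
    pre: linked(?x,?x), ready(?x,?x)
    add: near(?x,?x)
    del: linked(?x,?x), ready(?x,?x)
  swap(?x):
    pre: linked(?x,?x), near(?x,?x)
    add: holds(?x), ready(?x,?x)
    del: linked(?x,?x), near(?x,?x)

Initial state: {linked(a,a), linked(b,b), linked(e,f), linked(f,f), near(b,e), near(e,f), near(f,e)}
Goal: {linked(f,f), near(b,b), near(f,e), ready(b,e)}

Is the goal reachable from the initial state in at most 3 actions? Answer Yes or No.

1. grab(e,b)  →  {linked(a,a), linked(b,b), linked(e,f), linked(f,f), near(b,e), near(e,f), near(f,e), ready(b,e)}
2. push(b)  →  {holds(b), linked(a,a), linked(b,b), linked(e,f), linked(f,f), near(b,b), near(b,e), near(e,f), near(f,e), ready(b,e)}
optimal plan length = 2; 2 ≤ 3

Yes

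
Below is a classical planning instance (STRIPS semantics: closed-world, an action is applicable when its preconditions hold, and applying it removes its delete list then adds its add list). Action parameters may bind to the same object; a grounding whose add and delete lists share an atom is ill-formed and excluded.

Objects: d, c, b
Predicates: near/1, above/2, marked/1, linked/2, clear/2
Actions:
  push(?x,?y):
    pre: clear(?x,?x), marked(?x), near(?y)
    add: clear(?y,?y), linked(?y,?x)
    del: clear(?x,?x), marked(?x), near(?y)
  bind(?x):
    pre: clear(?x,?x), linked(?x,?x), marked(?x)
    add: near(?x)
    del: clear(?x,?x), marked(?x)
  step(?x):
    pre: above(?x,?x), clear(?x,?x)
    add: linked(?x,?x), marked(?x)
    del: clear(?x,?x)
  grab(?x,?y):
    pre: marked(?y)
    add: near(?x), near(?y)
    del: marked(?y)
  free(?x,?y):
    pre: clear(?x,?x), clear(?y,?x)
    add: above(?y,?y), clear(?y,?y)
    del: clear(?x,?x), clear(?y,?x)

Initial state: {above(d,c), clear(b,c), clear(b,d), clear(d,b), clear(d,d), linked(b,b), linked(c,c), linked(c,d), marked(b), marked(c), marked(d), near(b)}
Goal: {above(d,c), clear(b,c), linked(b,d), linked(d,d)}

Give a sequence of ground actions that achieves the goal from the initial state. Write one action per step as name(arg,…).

1. push(d,b)  →  {above(d,c), clear(b,b), clear(b,c), clear(b,d), clear(d,b), linked(b,b), linked(b,d), linked(c,c), linked(c,d), marked(b), marked(c)}
2. free(b,d)  →  {above(d,c), above(d,d), clear(b,c), clear(b,d), clear(d,d), linked(b,b), linked(b,d), linked(c,c), linked(c,d), marked(b), marked(c)}
3. step(d)  →  {above(d,c), above(d,d), clear(b,c), clear(b,d), linked(b,b), linked(b,d), linked(c,c), linked(c,d), linked(d,d), marked(b), marked(c), marked(d)}

push(d,b); free(b,d); step(d)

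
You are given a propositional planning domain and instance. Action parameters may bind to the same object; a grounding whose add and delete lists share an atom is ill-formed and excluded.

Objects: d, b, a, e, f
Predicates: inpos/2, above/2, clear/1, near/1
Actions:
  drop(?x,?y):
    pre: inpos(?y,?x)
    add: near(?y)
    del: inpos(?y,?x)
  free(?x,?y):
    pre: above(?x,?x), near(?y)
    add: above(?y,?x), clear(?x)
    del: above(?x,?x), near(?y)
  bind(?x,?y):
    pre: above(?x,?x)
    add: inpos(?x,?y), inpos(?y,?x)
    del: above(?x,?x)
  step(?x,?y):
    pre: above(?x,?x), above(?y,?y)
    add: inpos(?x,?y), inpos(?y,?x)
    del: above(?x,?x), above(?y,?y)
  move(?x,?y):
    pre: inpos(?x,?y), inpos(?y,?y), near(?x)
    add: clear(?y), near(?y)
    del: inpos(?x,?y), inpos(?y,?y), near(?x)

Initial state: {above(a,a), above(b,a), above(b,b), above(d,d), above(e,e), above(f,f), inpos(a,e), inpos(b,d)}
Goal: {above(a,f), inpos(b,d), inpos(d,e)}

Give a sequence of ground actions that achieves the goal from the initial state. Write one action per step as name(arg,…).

1. drop(e,a)  →  {above(a,a), above(b,a), above(b,b), above(d,d), above(e,e), above(f,f), inpos(b,d), near(a)}
2. free(f,a)  →  {above(a,a), above(a,f), above(b,a), above(b,b), above(d,d), above(e,e), clear(f), inpos(b,d)}
3. bind(d,e)  →  {above(a,a), above(a,f), above(b,a), above(b,b), above(e,e), clear(f), inpos(b,d), inpos(d,e), inpos(e,d)}

drop(e,a); free(f,a); bind(d,e)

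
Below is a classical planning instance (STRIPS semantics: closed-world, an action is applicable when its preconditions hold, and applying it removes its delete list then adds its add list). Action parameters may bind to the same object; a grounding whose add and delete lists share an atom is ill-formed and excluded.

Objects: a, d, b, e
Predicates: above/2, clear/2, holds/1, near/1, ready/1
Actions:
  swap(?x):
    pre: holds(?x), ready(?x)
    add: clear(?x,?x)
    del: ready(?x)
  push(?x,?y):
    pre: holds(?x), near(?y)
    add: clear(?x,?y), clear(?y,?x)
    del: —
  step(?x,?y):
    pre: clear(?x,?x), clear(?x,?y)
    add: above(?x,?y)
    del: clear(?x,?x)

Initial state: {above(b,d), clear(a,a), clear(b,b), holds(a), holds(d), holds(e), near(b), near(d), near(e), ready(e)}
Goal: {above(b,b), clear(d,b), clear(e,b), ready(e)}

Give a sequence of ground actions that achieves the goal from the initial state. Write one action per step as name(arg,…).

1. push(d,b)  →  {above(b,d), clear(a,a), clear(b,b), clear(b,d), clear(d,b), holds(a), holds(d), holds(e), near(b), near(d), near(e), ready(e)}
2. push(e,b)  →  {above(b,d), clear(a,a), clear(b,b), clear(b,d), clear(b,e), clear(d,b), clear(e,b), holds(a), holds(d), holds(e), near(b), near(d), near(e), ready(e)}
3. step(b,b)  →  {above(b,b), above(b,d), clear(a,a), clear(b,d), clear(b,e), clear(d,b), clear(e,b), holds(a), holds(d), holds(e), near(b), near(d), near(e), ready(e)}

push(d,b); push(e,b); step(b,b)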